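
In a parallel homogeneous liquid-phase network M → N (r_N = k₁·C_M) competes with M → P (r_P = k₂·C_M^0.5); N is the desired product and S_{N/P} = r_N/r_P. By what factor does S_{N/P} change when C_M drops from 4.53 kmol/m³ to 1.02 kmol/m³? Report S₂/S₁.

0.475

S_{N/P} = (k₁/k₂)·C_M^0.5, so S₂/S₁ = (C_{M,2}/C_{M,1})^0.5.
= (1.02/4.53)^0.5 = (0.2252)^0.5 = 0.475.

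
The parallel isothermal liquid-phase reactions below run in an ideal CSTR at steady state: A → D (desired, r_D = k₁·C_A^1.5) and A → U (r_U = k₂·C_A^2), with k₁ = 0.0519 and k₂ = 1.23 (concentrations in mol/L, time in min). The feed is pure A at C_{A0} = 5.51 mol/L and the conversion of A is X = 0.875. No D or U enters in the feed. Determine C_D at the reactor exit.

0.233 mol/L

Exit C_A = C_{A0}(1−X) = 5.51×0.125 = 0.6887 mol/L.
Rates in a CSTR are evaluated at the outlet concentration: r_D = 0.0519×0.6887^1.5 = 0.02967, r_U = 1.23×0.6887^2 = 0.5835.
Fraction of consumed A going to D: r_D/(r_D+r_U) = 0.04838.
C_D = 0.04838·C_{A0}·X = 0.04838×5.51×0.875 = 0.233 mol/L.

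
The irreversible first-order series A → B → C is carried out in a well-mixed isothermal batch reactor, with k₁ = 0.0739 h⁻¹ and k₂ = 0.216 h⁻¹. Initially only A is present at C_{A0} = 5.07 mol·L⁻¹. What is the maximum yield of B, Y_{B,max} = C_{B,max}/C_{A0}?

0.196

For a first-order series the maximum intermediate yield is C_{B,max}/C_{A0} = (k₁/k₂)^[k₂/(k₂−k₁)].
= (0.0739/0.216)^(0.216/(0.216−0.0739)) = (0.3421)^(1.520) = 0.1959.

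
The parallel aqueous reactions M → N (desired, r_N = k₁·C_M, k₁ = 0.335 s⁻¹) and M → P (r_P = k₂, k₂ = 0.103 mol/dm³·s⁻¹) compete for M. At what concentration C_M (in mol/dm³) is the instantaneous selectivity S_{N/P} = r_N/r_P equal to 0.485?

0.149 mol/dm³

S_{N/P} = (k₁/k₂)·C_M ⇒ C_M = S·k₂/k₁.
= 0.485×0.103/0.335 = 0.149 mol/dm³.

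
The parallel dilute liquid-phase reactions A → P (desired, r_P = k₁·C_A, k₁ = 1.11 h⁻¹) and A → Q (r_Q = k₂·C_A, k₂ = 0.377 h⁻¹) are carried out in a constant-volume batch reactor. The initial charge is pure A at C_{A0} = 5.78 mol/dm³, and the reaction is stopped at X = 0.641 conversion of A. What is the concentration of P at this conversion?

2.77 mol/dm³

C_A = C_{A0}(1−X) = 2.075 mol/dm³.
Both paths are first order in A, so the instantaneous fraction to P is constant: dC_P/d(−C_A) = k₁/(k₁+k₂) = 0.7465.
C_P = 0.7465·(C_{A0}−C_A) = 0.7465×3.705 = 2.77 mol/dm³.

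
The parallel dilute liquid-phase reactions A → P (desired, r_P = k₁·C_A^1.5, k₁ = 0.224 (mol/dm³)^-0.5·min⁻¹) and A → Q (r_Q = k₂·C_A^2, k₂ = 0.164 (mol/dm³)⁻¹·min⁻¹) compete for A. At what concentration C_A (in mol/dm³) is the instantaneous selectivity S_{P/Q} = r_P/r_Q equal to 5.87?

S_{P/Q} = (k₁/k₂)·C_A^-0.5 ⇒ C_A = (S·k₂/k₁)^(-2).
= (5.87×0.164/0.224)^(-2) = (4.298)^(-2) = 0.0541 mol/dm³.

0.0541 mol/dm³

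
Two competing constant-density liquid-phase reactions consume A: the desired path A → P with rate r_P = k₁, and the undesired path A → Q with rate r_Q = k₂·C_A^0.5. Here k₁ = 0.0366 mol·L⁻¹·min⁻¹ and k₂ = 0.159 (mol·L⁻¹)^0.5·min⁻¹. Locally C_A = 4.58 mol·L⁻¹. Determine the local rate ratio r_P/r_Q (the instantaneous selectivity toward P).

S_{P/Q} = r_P/r_Q = (k₁)/(k₂·C_A^0.5) = (k₁/k₂)·C_A^-0.5.
= (0.0366) / (0.159×4.580^0.5) = 0.03660/0.3403 = 0.108.
The undesired path is higher order in A, so low C_A (CSTR or dilute feed) favours P.

0.108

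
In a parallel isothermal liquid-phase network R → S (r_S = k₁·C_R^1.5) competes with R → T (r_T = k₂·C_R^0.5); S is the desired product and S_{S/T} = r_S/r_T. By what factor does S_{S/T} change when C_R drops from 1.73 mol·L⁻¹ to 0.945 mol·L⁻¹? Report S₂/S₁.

0.546

S_{S/T} = (k₁/k₂)·C_R, so S₂/S₁ = (C_{R,2}/C_{R,1}).
= 0.945/1.73 = 0.546.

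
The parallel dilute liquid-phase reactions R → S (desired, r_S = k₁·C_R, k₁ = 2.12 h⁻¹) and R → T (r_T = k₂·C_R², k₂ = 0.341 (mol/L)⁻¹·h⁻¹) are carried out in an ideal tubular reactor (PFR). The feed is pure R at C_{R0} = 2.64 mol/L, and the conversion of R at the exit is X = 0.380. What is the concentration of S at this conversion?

C_R = C_{R0}(1−X) = 1.637 mol/L.
Along a PFR/batch, dC_S/dC_R = −r_S/(r_S+r_T) = −k₁/(k₁+k₂·C_R).
Integrating from C_{R0} to C_R: C_S = (2.12/0.341)·ln[(2.12+0.341·2.64)/(2.12+0.341·1.64)] = 6.217·ln(3.020/2.678) = 0.7473 mol/L.

0.747 mol/L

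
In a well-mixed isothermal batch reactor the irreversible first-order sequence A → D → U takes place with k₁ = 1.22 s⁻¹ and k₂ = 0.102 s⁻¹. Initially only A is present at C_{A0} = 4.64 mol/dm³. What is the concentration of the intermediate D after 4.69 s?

The intermediate concentration in a first-order A→B→C sequence is C_D = k₁C_{A0}(e^(−k₁t) − e^(−k₂t))/(k₂−k₁).
e^(−k₁t) = e^(−1.22×4.69) = e^(−5.722) = 0.003274; e^(−k₂t) = e^(−0.4784) = 0.6198.
C_D = 1.22×4.64/(0.102−1.22) × (0.003274−0.6198) = (-5.063)×(-0.6165) = 3.122 mol/dm³.

3.12 mol/dm³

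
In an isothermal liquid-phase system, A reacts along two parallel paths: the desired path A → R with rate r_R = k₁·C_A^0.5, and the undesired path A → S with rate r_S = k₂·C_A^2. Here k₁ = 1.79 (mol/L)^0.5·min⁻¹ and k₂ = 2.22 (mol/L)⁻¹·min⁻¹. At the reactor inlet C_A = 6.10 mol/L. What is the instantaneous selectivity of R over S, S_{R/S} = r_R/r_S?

S_{R/S} = r_R/r_S = (k₁·C_A^0.5)/(k₂·C_A^2) = (k₁/k₂)·C_A^-1.5.
= (1.79×6.100^0.5) / (2.22×6.100^2) = 4.421/82.61 = 0.0535.
The undesired path is higher order in A, so low C_A (CSTR or dilute feed) favours R.

0.0535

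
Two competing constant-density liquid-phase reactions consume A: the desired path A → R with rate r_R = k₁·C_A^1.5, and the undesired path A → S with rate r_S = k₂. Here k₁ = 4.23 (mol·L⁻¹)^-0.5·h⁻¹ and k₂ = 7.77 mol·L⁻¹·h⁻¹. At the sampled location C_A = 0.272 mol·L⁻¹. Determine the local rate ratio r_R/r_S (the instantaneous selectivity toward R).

0.0772

S_{R/S} = r_R/r_S = (k₁·C_A^1.5)/(k₂) = (k₁/k₂)·C_A^1.5.
= (4.23×0.2720^1.5) / (7.77) = 0.6001/7.770 = 0.0772.
Since the desired path is higher order in A, keeping C_A high (PFR or concentrated feed) favours R.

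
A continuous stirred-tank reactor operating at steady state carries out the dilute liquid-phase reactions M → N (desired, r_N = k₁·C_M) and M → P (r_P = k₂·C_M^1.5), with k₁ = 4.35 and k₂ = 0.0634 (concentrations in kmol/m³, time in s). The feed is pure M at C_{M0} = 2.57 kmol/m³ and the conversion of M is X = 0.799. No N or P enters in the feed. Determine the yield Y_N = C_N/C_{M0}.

0.791

Exit C_M = C_{M0}(1−X) = 2.57×0.201 = 0.5166 kmol/m³.
Rates in a CSTR are evaluated at the outlet concentration: r_N = 4.35×0.5166 = 2.247, r_P = 0.0634×0.5166^1.5 = 0.02354.
Fraction of consumed M going to N: r_N/(r_N+r_P) = 0.9896.
C_N = 0.9896·C_{M0}·X = 0.9896×2.57×0.799 = 2.03 kmol/m³; Y_N = C_N/C_{M0} = 0.791.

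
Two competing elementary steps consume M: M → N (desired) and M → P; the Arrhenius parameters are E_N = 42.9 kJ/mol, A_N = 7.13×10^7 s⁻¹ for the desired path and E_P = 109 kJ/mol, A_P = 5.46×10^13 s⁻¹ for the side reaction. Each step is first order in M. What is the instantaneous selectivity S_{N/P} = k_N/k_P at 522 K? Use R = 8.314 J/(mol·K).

5.38

With equal orders, S_{N/P} = k_N/k_P = (A_N/A_P)·exp[(E_P−E_N)/(RT)].
(E_P−E_N)/(RT) = (109−42.9)×10³/(8.314×522) = 66100/4340 = 15.23.
k_N/k_P = (7.13×10^7/5.46×10^13)·exp(15.23) = 1.306×10^-6 × 4.117×10^6 = 5.38.
Since E_N < E_P, lowering the temperature improves selectivity toward N.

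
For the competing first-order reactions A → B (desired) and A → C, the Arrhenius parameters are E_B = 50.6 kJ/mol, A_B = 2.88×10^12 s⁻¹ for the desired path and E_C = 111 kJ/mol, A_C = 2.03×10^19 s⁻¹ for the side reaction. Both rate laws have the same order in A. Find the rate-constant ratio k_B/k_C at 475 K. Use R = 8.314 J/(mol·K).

0.623

With equal orders, S_{B/C} = k_B/k_C = (A_B/A_C)·exp[(E_C−E_B)/(RT)].
(E_C−E_B)/(RT) = (111−50.6)×10³/(8.314×475) = 60400/3949 = 15.29.
k_B/k_C = (2.88×10^12/2.03×10^19)·exp(15.29) = 1.419×10^-7 × 4.388×10^6 = 0.623.
Since E_B < E_C, lowering the temperature improves selectivity toward B.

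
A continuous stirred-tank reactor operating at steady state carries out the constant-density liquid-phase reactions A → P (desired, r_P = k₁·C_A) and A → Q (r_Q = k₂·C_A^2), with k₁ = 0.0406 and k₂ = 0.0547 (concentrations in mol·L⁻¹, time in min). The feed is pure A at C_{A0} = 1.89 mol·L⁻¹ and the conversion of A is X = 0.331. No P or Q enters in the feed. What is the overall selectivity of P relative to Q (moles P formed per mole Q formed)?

Exit C_A = C_{A0}(1−X) = 1.89×0.669 = 1.264 mol·L⁻¹.
Rates in a CSTR are evaluated at the outlet concentration: r_P = 0.0406×1.264 = 0.05134, r_Q = 0.0547×1.264^2 = 0.08745.
Overall selectivity = C_P/C_Q = r_Pτ/(r_Qτ) = r_P/r_Q = 0.587.

0.587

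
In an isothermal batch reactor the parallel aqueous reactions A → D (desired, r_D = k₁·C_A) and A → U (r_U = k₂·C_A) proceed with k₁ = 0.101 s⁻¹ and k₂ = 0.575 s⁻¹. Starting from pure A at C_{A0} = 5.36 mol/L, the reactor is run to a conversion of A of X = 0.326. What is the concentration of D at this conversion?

0.261 mol/L

C_A = C_{A0}(1−X) = 3.613 mol/L.
Both paths are first order in A, so the instantaneous fraction to D is constant: dC_D/d(−C_A) = k₁/(k₁+k₂) = 0.1494.
C_D = 0.1494·(C_{A0}−C_A) = 0.1494×1.747 = 0.261 mol/L.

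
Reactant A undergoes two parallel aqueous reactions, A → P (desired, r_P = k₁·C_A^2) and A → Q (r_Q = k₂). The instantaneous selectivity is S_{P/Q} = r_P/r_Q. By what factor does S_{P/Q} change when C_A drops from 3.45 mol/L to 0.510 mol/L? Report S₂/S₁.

0.0219

S_{P/Q} = (k₁/k₂)·C_A^2, so S₂/S₁ = (C_{A,2}/C_{A,1})^2.
= (0.510/3.45)^2 = (0.1478)^2 = 0.0219.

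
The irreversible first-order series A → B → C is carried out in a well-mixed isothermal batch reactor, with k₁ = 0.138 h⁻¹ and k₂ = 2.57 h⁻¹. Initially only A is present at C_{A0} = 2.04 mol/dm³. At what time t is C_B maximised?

The intermediate peaks when r₁ = r₂, i.e. k₁e^(−k₁t) = k₂e^(−k₂t), giving t_opt = ln(k₂/k₁)/(k₂−k₁).
= ln(2.57/0.138)/(2.57−0.138) = ln(18.62)/2.432 = 2.924/2.432 = 1.20 h.

1.20 h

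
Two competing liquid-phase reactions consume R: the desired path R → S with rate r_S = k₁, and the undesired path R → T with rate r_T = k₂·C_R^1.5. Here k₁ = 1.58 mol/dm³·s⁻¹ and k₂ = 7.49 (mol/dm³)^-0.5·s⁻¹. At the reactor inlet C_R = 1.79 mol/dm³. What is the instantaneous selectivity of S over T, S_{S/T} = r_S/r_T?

0.0881

S_{S/T} = r_S/r_T = (k₁)/(k₂·C_R^1.5) = (k₁/k₂)·C_R^-1.5.
= (1.58) / (7.49×1.790^1.5) = 1.580/17.94 = 0.0881.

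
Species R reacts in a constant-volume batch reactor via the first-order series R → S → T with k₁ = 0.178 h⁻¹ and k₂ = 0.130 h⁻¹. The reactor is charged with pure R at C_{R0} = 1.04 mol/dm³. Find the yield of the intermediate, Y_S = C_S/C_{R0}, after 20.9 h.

For first-order series with pure R initially, C_S(t) = k₁C_{R0}/(k₂−k₁)·(e^(−k₁t) − e^(−k₂t)).
e^(−k₁t) = e^(−0.178×20.9) = e^(−3.720) = 0.02423; e^(−k₂t) = e^(−2.717) = 0.06607.
C_S = 0.178×1.04/(0.130−0.178) × (0.02423−0.06607) = (-3.857)×(-0.04184) = 0.1614 mol/dm³.
Y_S = C_S/C_{R0} = 0.1614/1.04 = 0.155.

0.155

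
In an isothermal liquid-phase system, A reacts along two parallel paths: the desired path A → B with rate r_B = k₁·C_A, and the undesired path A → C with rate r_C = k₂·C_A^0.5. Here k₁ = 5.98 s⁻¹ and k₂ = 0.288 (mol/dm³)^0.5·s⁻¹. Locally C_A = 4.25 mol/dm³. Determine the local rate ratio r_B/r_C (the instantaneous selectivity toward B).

S_{B/C} = r_B/r_C = (k₁·C_A)/(k₂·C_A^0.5) = (k₁/k₂)·C_A^0.5.
= (5.98×4.250) / (0.288×4.250^0.5) = 25.42/0.5937 = 42.8.
Since the desired path is higher order in A, keeping C_A high (PFR or concentrated feed) favours B.

42.8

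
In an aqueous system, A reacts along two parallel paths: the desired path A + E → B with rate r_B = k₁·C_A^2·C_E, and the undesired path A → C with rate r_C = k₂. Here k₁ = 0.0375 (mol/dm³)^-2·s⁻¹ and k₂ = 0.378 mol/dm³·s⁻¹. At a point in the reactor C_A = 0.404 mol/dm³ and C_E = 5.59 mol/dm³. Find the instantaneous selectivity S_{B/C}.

S_{B/C} = r_B/r_C = (k₁·C_A^2·C_E)/(k₂) = (k₁/k₂)·C_A^2·C_E.
= (0.0375×0.4040^2×5.590) / (0.378) = 0.03421/0.3780 = 0.0905.

0.0905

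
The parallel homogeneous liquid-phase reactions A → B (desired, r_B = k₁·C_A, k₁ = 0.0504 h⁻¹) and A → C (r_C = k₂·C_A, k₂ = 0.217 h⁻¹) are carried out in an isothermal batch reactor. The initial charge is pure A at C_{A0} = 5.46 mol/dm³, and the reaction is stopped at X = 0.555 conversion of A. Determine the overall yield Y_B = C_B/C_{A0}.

0.105

C_A = C_{A0}(1−X) = 2.430 mol/dm³.
Both paths are first order in A, so the instantaneous fraction to B is constant: dC_B/d(−C_A) = k₁/(k₁+k₂) = 0.1885.
C_B = 0.1885·(C_{A0}−C_A) = 0.1885×3.030 = 0.571 mol/dm³.
Y_B = C_B/C_{A0} = 0.5712/5.46 = 0.105.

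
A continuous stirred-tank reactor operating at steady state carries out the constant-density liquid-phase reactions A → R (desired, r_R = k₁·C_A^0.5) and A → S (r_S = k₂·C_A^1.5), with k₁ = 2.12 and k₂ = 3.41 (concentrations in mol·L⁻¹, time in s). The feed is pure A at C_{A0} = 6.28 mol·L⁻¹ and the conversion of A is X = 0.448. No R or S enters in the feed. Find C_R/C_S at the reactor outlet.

Exit C_A = C_{A0}(1−X) = 6.28×0.552 = 3.467 mol·L⁻¹.
Rates in a CSTR are evaluated at the outlet concentration: r_R = 2.12×3.467^0.5 = 3.947, r_S = 3.41×3.467^1.5 = 22.01.
Overall selectivity = C_R/C_S = r_Rτ/(r_Sτ) = r_R/r_S = 0.179.

0.179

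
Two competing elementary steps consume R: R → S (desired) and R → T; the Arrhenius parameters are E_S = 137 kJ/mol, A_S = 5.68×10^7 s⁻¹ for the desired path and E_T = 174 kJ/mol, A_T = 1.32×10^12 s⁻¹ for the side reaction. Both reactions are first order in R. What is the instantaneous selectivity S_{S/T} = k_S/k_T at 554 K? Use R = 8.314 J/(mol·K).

0.133

k_S/k_T = (A_S/A_T)·exp[−(E_S−E_T)/(RT)] = (A_S/A_T)·exp[(E_T−E_S)/(RT)].
(E_T−E_S)/(RT) = (174−137)×10³/(8.314×554) = 37000/4606 = 8.033.
k_S/k_T = (5.68×10^7/1.32×10^12)·exp(8.033) = 4.303×10^-5 × 3081 = 0.133.
Since E_S < E_T, lowering the temperature improves selectivity toward S.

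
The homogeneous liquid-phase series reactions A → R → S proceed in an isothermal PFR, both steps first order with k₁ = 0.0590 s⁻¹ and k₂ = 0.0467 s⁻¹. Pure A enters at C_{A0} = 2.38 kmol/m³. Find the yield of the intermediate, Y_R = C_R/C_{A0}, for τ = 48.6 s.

0.223

The intermediate concentration in a first-order A→B→C sequence is C_R = k₁C_{A0}(e^(−k₁τ) − e^(−k₂τ))/(k₂−k₁).
e^(−k₁τ) = e^(−0.0590×48.6) = e^(−2.867) = 0.05685; e^(−k₂τ) = e^(−2.270) = 0.1034.
C_R = 0.0590×2.38/(0.0467−0.0590) × (0.05685−0.1034) = (-11.42)×(-0.04650) = 0.5309 kmol/m³.
Y_R = C_R/C_{A0} = 0.5309/2.38 = 0.223.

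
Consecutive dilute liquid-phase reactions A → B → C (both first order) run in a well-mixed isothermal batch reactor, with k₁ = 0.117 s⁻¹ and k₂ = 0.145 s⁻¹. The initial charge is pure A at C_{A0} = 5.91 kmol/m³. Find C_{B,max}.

1.95 kmol/m³

Evaluating C_B at t_opt = ln(k₂/k₁)/(k₂−k₁) gives C_{B,max}/C_{A0} = (k₁/k₂)^[k₂/(k₂−k₁)].
= (0.117/0.145)^(0.145/(0.145−0.117)) = (0.8069)^(5.179) = 0.3292.
C_{B,max} = 0.3292×5.91 = 1.95 kmol/m³.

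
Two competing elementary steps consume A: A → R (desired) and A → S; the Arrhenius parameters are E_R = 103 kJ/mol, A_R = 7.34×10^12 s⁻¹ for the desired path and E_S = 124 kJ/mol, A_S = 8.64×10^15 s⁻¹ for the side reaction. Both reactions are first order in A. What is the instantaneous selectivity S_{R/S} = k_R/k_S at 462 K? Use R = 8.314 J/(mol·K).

0.201

k_R/k_S = (A_R/A_S)·exp[−(E_R−E_S)/(RT)] = (A_R/A_S)·exp[(E_S−E_R)/(RT)].
(E_S−E_R)/(RT) = (124−103)×10³/(8.314×462) = 21000/3841 = 5.467.
k_R/k_S = (7.34×10^12/8.64×10^15)·exp(5.467) = 8.495×10^-4 × 236.8 = 0.201.
Since E_R < E_S, lowering the temperature improves selectivity toward R.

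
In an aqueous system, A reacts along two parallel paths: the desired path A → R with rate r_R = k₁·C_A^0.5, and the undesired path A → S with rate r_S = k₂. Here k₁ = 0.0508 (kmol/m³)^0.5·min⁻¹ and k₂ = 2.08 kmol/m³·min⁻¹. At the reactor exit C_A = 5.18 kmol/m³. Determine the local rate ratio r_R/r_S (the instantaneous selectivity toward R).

0.0556

S_{R/S} = r_R/r_S = (k₁·C_A^0.5)/(k₂) = (k₁/k₂)·C_A^0.5.
= (0.0508×5.180^0.5) / (2.08) = 0.1156/2.080 = 0.0556.
Since the desired path is higher order in A, keeping C_A high (PFR or concentrated feed) favours R.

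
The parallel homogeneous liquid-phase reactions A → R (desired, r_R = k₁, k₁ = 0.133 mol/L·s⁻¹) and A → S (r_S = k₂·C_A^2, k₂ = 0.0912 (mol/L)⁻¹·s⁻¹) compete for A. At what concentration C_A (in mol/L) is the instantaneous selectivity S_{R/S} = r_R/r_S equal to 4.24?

0.586 mol/L

S_{R/S} = (k₁/k₂)·C_A^-2 ⇒ C_A = (S·k₂/k₁)^(-0.5).
= (4.24×0.0912/0.133)^(-0.5) = (2.907)^(-0.5) = 0.586 mol/L.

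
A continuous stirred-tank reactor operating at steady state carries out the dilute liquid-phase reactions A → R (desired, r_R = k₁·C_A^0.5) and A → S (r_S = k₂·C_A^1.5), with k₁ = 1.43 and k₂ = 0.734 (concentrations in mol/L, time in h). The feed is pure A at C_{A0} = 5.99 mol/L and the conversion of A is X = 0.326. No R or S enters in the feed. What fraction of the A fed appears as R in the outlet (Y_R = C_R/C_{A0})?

0.106

Exit C_A = C_{A0}(1−X) = 5.99×0.674 = 4.037 mol/L.
Rates in a CSTR are evaluated at the outlet concentration: r_R = 1.43×4.037^0.5 = 2.873, r_S = 0.734×4.037^1.5 = 5.954.
Fraction of consumed A going to R: r_R/(r_R+r_S) = 0.3255.
C_R = 0.3255·C_{A0}·X = 0.3255×5.99×0.326 = 0.636 mol/L; Y_R = C_R/C_{A0} = 0.106.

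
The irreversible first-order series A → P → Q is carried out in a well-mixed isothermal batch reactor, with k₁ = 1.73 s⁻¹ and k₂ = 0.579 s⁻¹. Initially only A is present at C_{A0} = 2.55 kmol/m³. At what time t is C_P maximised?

For first-order series the maximum of C_P occurs at t_opt = ln(k₂/k₁)/(k₂−k₁).
= ln(0.579/1.73)/(0.579−1.73) = ln(0.3347)/-1.151 = -1.095/-1.151 = 0.951 s.

0.951 s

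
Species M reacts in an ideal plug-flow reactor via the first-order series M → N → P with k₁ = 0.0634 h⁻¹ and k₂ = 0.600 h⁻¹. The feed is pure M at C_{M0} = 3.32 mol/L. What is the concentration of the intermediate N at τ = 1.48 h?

The intermediate concentration in a first-order A→B→C sequence is C_N = k₁C_{M0}(e^(−k₁τ) − e^(−k₂τ))/(k₂−k₁).
e^(−k₁τ) = e^(−0.0634×1.48) = e^(−0.09383) = 0.9104; e^(−k₂τ) = e^(−0.8880) = 0.4115.
C_N = 0.0634×3.32/(0.600−0.0634) × (0.9104−0.4115) = 0.3923×0.4990 = 0.1957 mol/L.

0.196 mol/L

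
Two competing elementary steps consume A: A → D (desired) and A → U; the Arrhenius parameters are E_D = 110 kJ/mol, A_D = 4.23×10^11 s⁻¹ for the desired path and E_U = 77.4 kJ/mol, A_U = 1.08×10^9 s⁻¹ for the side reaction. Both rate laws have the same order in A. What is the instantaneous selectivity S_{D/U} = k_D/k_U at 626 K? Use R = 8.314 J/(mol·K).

Since both paths have the same order in A, the concentration cancels and S_{D/U} = k_D/k_U = (A_D/A_U)·exp[(E_U−E_D)/(RT)].
(E_U−E_D)/(RT) = (77.4−110)×10³/(8.314×626) = -32600/5205 = -6.264.
k_D/k_U = (4.23×10^11/1.08×10^9)·exp(-6.264) = 391.7 × 0.001904 = 0.746.
Since E_D > E_U, raising the temperature improves selectivity toward D.

0.746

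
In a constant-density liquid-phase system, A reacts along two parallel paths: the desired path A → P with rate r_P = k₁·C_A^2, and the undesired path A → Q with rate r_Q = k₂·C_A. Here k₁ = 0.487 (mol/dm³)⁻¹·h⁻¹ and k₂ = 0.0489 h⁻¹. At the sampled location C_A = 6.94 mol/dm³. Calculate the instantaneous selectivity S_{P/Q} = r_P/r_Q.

S_{P/Q} = r_P/r_Q = (k₁·C_A^2)/(k₂·C_A) = (k₁/k₂)·C_A.
= (0.487×6.940^2) / (0.0489×6.940) = 23.46/0.3394 = 69.1.

69.1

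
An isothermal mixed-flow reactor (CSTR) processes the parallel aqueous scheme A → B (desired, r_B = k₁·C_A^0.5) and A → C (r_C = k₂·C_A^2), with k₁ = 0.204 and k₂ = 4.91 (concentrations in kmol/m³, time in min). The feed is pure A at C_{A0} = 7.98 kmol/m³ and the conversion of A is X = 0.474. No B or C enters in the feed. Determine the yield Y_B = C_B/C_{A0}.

Exit C_A = C_{A0}(1−X) = 7.98×0.526 = 4.197 kmol/m³.
Rates in a CSTR are evaluated at the outlet concentration: r_B = 0.204×4.197^0.5 = 0.4180, r_C = 4.91×4.197^2 = 86.51.
Fraction of consumed A going to B: r_B/(r_B+r_C) = 0.004808.
C_B = 0.004808·C_{A0}·X = 0.004808×7.98×0.474 = 0.0182 kmol/m³; Y_B = C_B/C_{A0} = 0.00228.

0.00228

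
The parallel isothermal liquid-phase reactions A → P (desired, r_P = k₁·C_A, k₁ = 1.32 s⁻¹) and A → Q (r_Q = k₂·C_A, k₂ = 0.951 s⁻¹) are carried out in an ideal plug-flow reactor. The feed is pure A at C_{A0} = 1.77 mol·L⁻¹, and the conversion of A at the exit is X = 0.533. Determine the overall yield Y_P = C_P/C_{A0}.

C_A = C_{A0}(1−X) = 0.8266 mol·L⁻¹.
Both paths are first order in A, so the instantaneous fraction to P is constant: dC_P/d(−C_A) = k₁/(k₁+k₂) = 0.5812.
C_P = 0.5812·(C_{A0}−C_A) = 0.5812×0.9434 = 0.548 mol·L⁻¹.
Y_P = C_P/C_{A0} = 0.5483/1.77 = 0.310.

0.310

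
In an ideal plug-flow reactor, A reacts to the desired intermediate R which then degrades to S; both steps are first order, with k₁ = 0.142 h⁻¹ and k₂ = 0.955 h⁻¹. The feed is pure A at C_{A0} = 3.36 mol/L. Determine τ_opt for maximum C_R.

Setting dC_R/dτ = 0 gives τ_opt = ln(k₂/k₁)/(k₂−k₁).
= ln(0.955/0.142)/(0.955−0.142) = ln(6.725)/0.8130 = 1.906/0.8130 = 2.34 h.

2.34 h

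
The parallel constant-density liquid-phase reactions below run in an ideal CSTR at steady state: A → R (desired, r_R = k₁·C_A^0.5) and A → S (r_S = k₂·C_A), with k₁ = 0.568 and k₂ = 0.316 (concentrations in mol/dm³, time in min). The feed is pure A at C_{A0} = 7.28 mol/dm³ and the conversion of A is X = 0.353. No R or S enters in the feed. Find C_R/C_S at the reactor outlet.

Exit C_A = C_{A0}(1−X) = 7.28×0.647 = 4.710 mol/dm³.
A CSTR operates uniformly at the exit composition, giving r_R = 1.233 and r_S = 1.488 (each k·C_A^n at C_A = 4.710).
Overall selectivity = C_R/C_S = r_Rτ/(r_Sτ) = r_R/r_S = 0.828.

0.828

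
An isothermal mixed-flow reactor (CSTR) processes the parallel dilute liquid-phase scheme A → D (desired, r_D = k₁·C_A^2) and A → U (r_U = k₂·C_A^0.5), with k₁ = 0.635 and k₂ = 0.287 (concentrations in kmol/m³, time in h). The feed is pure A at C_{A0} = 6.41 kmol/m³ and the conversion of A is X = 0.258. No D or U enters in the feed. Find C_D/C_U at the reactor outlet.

Exit C_A = C_{A0}(1−X) = 6.41×0.742 = 4.756 kmol/m³.
Rates in a CSTR are evaluated at the outlet concentration: r_D = 0.635×4.756^2 = 14.36, r_U = 0.287×4.756^0.5 = 0.6259.
Overall selectivity = C_D/C_U = r_Dτ/(r_Uτ) = r_D/r_U = 23.0.

23.0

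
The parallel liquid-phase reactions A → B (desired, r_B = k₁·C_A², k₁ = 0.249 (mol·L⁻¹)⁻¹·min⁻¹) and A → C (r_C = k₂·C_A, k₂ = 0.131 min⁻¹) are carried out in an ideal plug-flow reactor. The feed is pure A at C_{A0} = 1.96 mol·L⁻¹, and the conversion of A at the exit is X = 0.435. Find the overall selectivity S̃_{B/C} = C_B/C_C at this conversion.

2.86

C_A = C_{A0}(1−X) = 1.107 mol·L⁻¹.
Along a PFR/batch, dC_C/dC_A = −r_C/(r_B+r_C) = −k₂/(k₂+k₁·C_A).
Integrating from C_{A0} to C_A: C_C = (0.131/0.249)·ln[(0.131+0.249·1.96)/(0.131+0.249·1.11)] = 0.5261·ln(0.6190/0.4067) = 0.2210 mol·L⁻¹.
Then C_B = (C_{A0}−C_A) − C_C = 0.8526 − 0.2210 = 0.6316 mol·L⁻¹.
S̃_{B/C} = C_B/C_C = 0.6316/0.2210 = 2.86.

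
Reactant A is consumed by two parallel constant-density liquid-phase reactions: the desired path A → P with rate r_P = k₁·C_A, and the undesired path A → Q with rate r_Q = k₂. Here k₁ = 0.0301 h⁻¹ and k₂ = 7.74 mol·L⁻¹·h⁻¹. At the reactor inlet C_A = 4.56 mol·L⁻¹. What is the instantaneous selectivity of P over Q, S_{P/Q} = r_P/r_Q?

0.0177

S_{P/Q} = r_P/r_Q = (k₁·C_A)/(k₂) = (k₁/k₂)·C_A.
= (0.0301×4.560) / (7.74) = 0.1373/7.740 = 0.0177.
Since the desired path is higher order in A, keeping C_A high (PFR or concentrated feed) favours P.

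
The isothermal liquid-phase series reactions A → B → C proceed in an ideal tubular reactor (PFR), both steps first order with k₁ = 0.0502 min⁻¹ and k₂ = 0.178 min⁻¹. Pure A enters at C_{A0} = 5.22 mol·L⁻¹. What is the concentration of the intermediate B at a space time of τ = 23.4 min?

The intermediate concentration in a first-order A→B→C sequence is C_B = k₁C_{A0}(e^(−k₁τ) − e^(−k₂τ))/(k₂−k₁).
e^(−k₁τ) = e^(−0.0502×23.4) = e^(−1.175) = 0.3089; e^(−k₂τ) = e^(−4.165) = 0.01553.
C_B = 0.0502×5.22/(0.178−0.0502) × (0.3089−0.01553) = 2.050×0.2934 = 0.6016 mol·L⁻¹.

0.602 mol·L⁻¹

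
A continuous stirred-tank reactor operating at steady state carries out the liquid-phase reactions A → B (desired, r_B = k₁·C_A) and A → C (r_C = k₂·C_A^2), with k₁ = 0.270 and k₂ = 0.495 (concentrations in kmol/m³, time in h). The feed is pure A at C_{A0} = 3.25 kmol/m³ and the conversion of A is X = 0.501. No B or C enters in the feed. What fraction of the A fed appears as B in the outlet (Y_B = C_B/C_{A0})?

0.126

Exit C_A = C_{A0}(1−X) = 3.25×0.499 = 1.622 kmol/m³.
Rates in a CSTR are evaluated at the outlet concentration: r_B = 0.270×1.622 = 0.4379, r_C = 0.495×1.622^2 = 1.302.
Fraction of consumed A going to B: r_B/(r_B+r_C) = 0.2517.
C_B = 0.2517·C_{A0}·X = 0.2517×3.25×0.501 = 0.410 kmol/m³; Y_B = C_B/C_{A0} = 0.126.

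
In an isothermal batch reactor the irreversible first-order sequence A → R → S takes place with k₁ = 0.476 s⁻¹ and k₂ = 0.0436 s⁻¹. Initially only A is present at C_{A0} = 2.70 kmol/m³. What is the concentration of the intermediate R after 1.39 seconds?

The intermediate concentration in a first-order A→B→C sequence is C_R = k₁C_{A0}(e^(−k₁t) − e^(−k₂t))/(k₂−k₁).
e^(−k₁t) = e^(−0.476×1.39) = e^(−0.6616) = 0.5160; e^(−k₂t) = e^(−0.06060) = 0.9412.
C_R = 0.476×2.70/(0.0436−0.476) × (0.5160−0.9412) = (-2.972)×(-0.4252) = 1.264 kmol/m³.

1.26 kmol/m³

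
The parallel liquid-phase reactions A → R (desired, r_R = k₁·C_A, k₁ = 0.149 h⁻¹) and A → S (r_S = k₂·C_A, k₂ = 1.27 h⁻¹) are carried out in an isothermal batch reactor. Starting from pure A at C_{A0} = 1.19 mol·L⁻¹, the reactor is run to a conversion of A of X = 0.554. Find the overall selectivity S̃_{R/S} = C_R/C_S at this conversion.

C_A = C_{A0}(1−X) = 0.5307 mol·L⁻¹.
Both paths are first order in A, so the instantaneous fraction to R is constant: dC_R/d(−C_A) = k₁/(k₁+k₂) = 0.1050.
C_R = 0.1050·(C_{A0}−C_A) = 0.1050×0.6593 = 0.0692 mol·L⁻¹.
C_S = (C_{A0}−C_A)−C_R = 0.5900 mol·L⁻¹; S̃_{R/S} = 0.06922/0.5900 = 0.117.

0.117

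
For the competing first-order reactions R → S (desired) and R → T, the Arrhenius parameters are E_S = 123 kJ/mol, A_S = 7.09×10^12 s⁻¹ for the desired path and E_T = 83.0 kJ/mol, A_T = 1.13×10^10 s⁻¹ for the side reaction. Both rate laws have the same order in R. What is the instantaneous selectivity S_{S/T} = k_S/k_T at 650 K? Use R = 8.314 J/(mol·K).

0.383

Since both paths have the same order in R, the concentration cancels and S_{S/T} = k_S/k_T = (A_S/A_T)·exp[(E_T−E_S)/(RT)].
(E_T−E_S)/(RT) = (83.0−123)×10³/(8.314×650) = -40000/5404 = -7.402.
k_S/k_T = (7.09×10^12/1.13×10^10)·exp(-7.402) = 627.4 × 6.102×10^-4 = 0.383.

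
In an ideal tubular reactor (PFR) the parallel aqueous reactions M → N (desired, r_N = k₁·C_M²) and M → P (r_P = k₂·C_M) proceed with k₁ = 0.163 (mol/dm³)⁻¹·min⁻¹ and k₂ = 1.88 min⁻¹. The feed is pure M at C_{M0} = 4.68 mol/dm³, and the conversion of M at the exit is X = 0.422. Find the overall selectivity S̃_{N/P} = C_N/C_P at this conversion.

C_M = C_{M0}(1−X) = 2.705 mol/dm³.
Along a PFR/batch, dC_P/dC_M = −r_P/(r_N+r_P) = −k₂/(k₂+k₁·C_M).
Integrating from C_{M0} to C_M: C_P = (1.88/0.163)·ln[(1.88+0.163·4.68)/(1.88+0.163·2.71)] = 11.53·ln(2.643/2.321) = 1.498 mol/dm³.
Then C_N = (C_{M0}−C_M) − C_P = 1.975 − 1.498 = 0.4768 mol/dm³.
S̃_{N/P} = C_N/C_P = 0.4768/1.498 = 0.318.

0.318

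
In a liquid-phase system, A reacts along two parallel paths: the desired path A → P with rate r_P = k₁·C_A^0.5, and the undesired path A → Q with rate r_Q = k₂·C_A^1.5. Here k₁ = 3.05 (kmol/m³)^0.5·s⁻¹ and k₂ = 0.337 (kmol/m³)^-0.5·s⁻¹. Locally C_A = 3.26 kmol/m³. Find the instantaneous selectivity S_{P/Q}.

2.78

S_{P/Q} = r_P/r_Q = (k₁·C_A^0.5)/(k₂·C_A^1.5) = (k₁/k₂)·C_A⁻¹.
= (3.05×3.260^0.5) / (0.337×3.260^1.5) = 5.507/1.984 = 2.78.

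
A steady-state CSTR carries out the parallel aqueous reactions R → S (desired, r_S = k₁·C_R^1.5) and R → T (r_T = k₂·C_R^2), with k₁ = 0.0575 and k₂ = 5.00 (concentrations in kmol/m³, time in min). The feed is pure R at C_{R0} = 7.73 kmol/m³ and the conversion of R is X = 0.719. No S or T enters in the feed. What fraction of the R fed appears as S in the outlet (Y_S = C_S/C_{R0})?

0.00557

Exit C_R = C_{R0}(1−X) = 7.73×0.281 = 2.172 kmol/m³.
A CSTR operates uniformly at the exit composition, giving r_S = 0.1841 and r_T = 23.59 (each k·C_R^n at C_R = 2.172).
Fraction of consumed R going to S: r_S/(r_S+r_T) = 0.007742.
C_S = 0.007742·C_{R0}·X = 0.007742×7.73×0.719 = 0.0430 kmol/m³; Y_S = C_S/C_{R0} = 0.00557.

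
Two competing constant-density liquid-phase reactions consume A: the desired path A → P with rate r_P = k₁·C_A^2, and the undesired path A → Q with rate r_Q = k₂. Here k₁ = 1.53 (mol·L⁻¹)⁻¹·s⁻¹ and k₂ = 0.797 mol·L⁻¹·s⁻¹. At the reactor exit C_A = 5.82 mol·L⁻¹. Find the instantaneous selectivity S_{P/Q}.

65.0

S_{P/Q} = r_P/r_Q = (k₁·C_A^2)/(k₂) = (k₁/k₂)·C_A^2.
= (1.53×5.820^2) / (0.797) = 51.82/0.7970 = 65.0.
Since the desired path is higher order in A, keeping C_A high (PFR or concentrated feed) favours P.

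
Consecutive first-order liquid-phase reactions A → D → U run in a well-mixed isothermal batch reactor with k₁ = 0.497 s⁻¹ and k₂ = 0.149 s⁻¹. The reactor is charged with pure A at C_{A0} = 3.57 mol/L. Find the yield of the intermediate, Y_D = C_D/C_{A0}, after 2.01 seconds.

0.533

For first-order series with pure A initially, C_D(t) = k₁C_{A0}/(k₂−k₁)·(e^(−k₁t) − e^(−k₂t)).
e^(−k₁t) = e^(−0.497×2.01) = e^(−0.9990) = 0.3683; e^(−k₂t) = e^(−0.2995) = 0.7412.
C_D = 0.497×3.57/(0.149−0.497) × (0.3683−0.7412) = (-5.099)×(-0.3729) = 1.901 mol/L.
Y_D = C_D/C_{A0} = 1.901/3.57 = 0.533.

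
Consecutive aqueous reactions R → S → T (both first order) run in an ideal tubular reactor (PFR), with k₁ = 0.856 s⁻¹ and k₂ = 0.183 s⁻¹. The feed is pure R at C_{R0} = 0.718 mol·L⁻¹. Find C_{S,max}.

For a first-order series the maximum intermediate yield is C_{S,max}/C_{R0} = (k₁/k₂)^[k₂/(k₂−k₁)].
= (0.856/0.183)^(0.183/(0.183−0.856)) = (4.678)^(-0.2719) = 0.6574.
C_{S,max} = 0.6574×0.718 = 0.472 mol·L⁻¹.

0.472 mol·L⁻¹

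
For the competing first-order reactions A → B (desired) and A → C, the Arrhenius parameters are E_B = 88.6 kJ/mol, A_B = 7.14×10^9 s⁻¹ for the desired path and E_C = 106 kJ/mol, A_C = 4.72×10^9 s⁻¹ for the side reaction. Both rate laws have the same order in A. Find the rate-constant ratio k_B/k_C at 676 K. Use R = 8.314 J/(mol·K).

With equal orders, S_{B/C} = k_B/k_C = (A_B/A_C)·exp[(E_C−E_B)/(RT)].
(E_C−E_B)/(RT) = (106−88.6)×10³/(8.314×676) = 17400/5620 = 3.096.
k_B/k_C = (7.14×10^9/4.72×10^9)·exp(3.096) = 1.513 × 22.11 = 33.4.

33.4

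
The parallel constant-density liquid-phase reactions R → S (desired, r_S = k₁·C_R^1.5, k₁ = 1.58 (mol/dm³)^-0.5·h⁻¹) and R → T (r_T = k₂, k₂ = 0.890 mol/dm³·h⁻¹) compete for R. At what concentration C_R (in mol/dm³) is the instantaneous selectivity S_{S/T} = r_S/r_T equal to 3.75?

1.65 mol/dm³

S_{S/T} = (k₁/k₂)·C_R^1.5 ⇒ C_R = (S·k₂/k₁)^(1/1.5).
= (3.75×0.890/1.58)^(0.6667) = (2.112)^(0.6667) = 1.65 mol/dm³.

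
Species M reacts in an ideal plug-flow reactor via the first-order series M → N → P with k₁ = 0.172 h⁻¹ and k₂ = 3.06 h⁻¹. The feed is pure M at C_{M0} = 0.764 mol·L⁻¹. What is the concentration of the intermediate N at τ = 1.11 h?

For first-order series with pure M initially, C_N(τ) = k₁C_{M0}/(k₂−k₁)·(e^(−k₁τ) − e^(−k₂τ)).
e^(−k₁τ) = e^(−0.172×1.11) = e^(−0.1909) = 0.8262; e^(−k₂τ) = e^(−3.397) = 0.03349.
C_N = 0.172×0.764/(3.06−0.172) × (0.8262−0.03349) = 0.04550×0.7927 = 0.03607 mol·L⁻¹.

0.0361 mol·L⁻¹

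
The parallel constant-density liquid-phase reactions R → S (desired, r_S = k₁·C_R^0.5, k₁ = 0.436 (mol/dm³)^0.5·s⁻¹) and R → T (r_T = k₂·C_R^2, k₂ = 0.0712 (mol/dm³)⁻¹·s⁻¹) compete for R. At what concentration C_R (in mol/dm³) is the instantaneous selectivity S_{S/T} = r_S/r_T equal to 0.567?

4.89 mol/dm³

S_{S/T} = (k₁/k₂)·C_R^-1.5 ⇒ C_R = (S·k₂/k₁)^(1/(-1.5)).
= (0.567×0.0712/0.436)^(-0.6667) = (0.09259)^(-0.6667) = 4.89 mol/dm³.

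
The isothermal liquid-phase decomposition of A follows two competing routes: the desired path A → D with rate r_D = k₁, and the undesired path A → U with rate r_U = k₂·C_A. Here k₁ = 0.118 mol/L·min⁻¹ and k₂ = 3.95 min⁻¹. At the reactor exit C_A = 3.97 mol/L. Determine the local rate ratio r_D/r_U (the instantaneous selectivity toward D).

0.00752

S_{D/U} = r_D/r_U = (k₁)/(k₂·C_A) = (k₁/k₂)·C_A⁻¹.
= (0.118) / (3.95×3.970) = 0.1180/15.68 = 0.00752.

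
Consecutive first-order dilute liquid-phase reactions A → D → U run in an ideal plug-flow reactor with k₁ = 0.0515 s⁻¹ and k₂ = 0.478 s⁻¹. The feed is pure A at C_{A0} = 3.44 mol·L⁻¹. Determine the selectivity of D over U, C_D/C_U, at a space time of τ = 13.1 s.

Solving the coupled first-order balances gives C_D(τ) = [k₁/(k₂−k₁)]·C_{A0}·(e^(−k₁τ) − e^(−k₂τ)).
e^(−k₁τ) = e^(−0.0515×13.1) = e^(−0.6746) = 0.5093; e^(−k₂τ) = e^(−6.262) = 0.001908.
C_D = 0.0515×3.44/(0.478−0.0515) × (0.5093−0.001908) = 0.4154×0.5074 = 0.2108 mol·L⁻¹.
C_A = C_{A0}e^(−k₁τ) = 1.752 mol·L⁻¹, so C_U = C_{A0}−C_A−C_D = 1.477 mol·L⁻¹; C_D/C_U = 0.143.

0.143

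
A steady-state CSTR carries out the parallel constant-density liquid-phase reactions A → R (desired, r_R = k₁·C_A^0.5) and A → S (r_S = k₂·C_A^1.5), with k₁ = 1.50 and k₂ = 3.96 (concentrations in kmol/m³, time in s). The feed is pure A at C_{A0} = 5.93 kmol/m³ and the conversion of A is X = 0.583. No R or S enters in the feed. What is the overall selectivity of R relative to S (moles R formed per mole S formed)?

0.153

Exit C_A = C_{A0}(1−X) = 5.93×0.417 = 2.473 kmol/m³.
A CSTR operates uniformly at the exit composition, giving r_R = 2.359 and r_S = 15.40 (each k·C_A^n at C_A = 2.473).
Overall selectivity = C_R/C_S = r_Rτ/(r_Sτ) = r_R/r_S = 0.153.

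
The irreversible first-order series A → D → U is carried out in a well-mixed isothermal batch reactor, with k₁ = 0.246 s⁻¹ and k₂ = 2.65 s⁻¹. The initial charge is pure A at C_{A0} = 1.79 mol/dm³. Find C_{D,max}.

0.130 mol/dm³

For a first-order series the maximum intermediate yield is C_{D,max}/C_{A0} = (k₁/k₂)^[k₂/(k₂−k₁)].
= (0.246/2.65)^(2.65/(2.65−0.246)) = (0.09283)^(1.102) = 0.07279.
C_{D,max} = 0.07279×1.79 = 0.130 mol/dm³.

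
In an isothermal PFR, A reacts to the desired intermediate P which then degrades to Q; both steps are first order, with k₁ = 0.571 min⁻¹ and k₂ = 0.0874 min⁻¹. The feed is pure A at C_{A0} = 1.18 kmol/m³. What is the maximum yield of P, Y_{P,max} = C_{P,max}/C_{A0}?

0.712

At the optimum, C_{P,max}/C_{A0} = (k₁/k₂)^[k₂/(k₂−k₁)].
= (0.571/0.0874)^(0.0874/(0.0874−0.571)) = (6.533)^(-0.1807) = 0.7123.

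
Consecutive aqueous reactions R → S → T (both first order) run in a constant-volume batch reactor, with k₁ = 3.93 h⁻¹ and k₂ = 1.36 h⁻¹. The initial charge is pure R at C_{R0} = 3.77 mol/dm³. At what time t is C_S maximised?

For first-order series the maximum of C_S occurs at t_opt = ln(k₂/k₁)/(k₂−k₁).
= ln(1.36/3.93)/(1.36−3.93) = ln(0.3461)/-2.570 = -1.061/-2.570 = 0.413 h.

0.413 h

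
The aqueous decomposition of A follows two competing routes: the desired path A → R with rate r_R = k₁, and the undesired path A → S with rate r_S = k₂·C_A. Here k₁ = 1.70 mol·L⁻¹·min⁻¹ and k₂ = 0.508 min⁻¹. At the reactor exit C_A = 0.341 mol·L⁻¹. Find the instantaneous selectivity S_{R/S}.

S_{R/S} = r_R/r_S = (k₁)/(k₂·C_A) = (k₁/k₂)·C_A⁻¹.
= (1.70) / (0.508×0.3410) = 1.700/0.1732 = 9.81.

9.81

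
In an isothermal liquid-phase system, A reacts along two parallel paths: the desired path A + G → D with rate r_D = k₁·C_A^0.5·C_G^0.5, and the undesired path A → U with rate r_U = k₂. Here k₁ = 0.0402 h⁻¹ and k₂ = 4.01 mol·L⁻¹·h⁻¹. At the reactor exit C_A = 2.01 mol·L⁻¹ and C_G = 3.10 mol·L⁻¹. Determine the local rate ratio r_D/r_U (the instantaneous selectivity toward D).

0.0250

S_{D/U} = r_D/r_U = (k₁·C_A^0.5·C_G^0.5)/(k₂) = (k₁/k₂)·C_A^0.5·C_G^0.5.
= (0.0402×2.010^0.5×3.100^0.5) / (4.01) = 0.1003/4.010 = 0.0250.
Since the desired path is higher order in A, keeping C_A high (PFR or concentrated feed) favours D.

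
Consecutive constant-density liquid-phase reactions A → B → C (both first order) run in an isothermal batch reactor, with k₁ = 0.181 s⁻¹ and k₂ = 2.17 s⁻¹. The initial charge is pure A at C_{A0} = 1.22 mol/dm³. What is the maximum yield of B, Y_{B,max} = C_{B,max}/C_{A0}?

0.0665

Evaluating C_B at t_opt = ln(k₂/k₁)/(k₂−k₁) gives C_{B,max}/C_{A0} = (k₁/k₂)^[k₂/(k₂−k₁)].
= (0.181/2.17)^(2.17/(2.17−0.181)) = (0.08341)^(1.091) = 0.06653.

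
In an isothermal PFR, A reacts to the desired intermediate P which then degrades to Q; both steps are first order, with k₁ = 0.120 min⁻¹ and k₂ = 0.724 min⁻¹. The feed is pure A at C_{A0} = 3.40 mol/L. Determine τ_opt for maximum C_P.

The intermediate peaks when r₁ = r₂, i.e. k₁e^(−k₁τ) = k₂e^(−k₂τ), giving τ_opt = ln(k₂/k₁)/(k₂−k₁).
= ln(0.724/0.120)/(0.724−0.120) = ln(6.033)/0.6040 = 1.797/0.6040 = 2.98 min.

2.98 min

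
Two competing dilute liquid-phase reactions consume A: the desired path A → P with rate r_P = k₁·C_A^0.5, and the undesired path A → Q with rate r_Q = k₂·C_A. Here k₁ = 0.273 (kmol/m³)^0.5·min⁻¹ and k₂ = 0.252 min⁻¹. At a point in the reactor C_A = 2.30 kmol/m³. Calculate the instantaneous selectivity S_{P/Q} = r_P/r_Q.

S_{P/Q} = r_P/r_Q = (k₁·C_A^0.5)/(k₂·C_A) = (k₁/k₂)·C_A^-0.5.
= (0.273×2.300^0.5) / (0.252×2.300) = 0.4140/0.5796 = 0.714.

0.714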